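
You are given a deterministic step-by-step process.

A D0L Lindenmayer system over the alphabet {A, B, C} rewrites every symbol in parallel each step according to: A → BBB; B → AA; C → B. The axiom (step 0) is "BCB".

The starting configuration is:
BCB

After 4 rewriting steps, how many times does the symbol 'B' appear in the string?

72

t=0: BCB
t=1: AABAA
t=2: BBBBBBAABBBBBB
t=3: AAAAAAAAAAAABBBBBBAAAAAAAAAAAA
t=4: BBBBBBBBBBBBBBBBBBBBBBBBBBBBBBBBBBBBAAAAAAAAAAAABBBBBBBBBBBBBBBBBBBBBBBBBBBBBBBBBBBB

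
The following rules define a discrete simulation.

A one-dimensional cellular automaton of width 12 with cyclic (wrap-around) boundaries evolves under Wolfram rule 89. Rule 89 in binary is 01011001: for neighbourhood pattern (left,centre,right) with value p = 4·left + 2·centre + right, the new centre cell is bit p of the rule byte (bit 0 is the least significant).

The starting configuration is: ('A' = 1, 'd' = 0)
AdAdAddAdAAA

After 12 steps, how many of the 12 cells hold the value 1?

5

k=0  AdAdAddAdAAA
k=1  AddddAdddAdd
k=2  dAAAddAAddAd
k=3  dAdAAdAAAddA
k=4  dddAAdAdAAdd
k=5  AAdAAdddAAAA
k=6  dAdAAAAdAddd
k=7  dddAddAddAAA
k=8  AAddAddAdAdA
k=9  dAAddAdddddA
k=10  dAAAddAAAAdd
k=11  dAdAAdAddAAA
k=12  dddAAddAdAdA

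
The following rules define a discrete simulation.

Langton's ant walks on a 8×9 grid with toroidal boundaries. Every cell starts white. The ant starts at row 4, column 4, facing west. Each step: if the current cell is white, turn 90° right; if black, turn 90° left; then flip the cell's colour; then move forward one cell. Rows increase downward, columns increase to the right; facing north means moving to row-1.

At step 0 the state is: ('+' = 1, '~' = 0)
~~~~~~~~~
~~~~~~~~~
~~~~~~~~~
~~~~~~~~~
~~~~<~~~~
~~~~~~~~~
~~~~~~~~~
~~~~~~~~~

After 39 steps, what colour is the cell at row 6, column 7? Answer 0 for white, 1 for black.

1

t=0: ~~~~~~~~~
~~~~~~~~~
~~~~~~~~~
~~~~~~~~~
~~~~<~~~~
~~~~~~~~~
~~~~~~~~~
~~~~~~~~~
t=1: ~~~~~~~~~
~~~~~~~~~
~~~~~~~~~
~~~~^~~~~
~~~~+~~~~
~~~~~~~~~
~~~~~~~~~
~~~~~~~~~
t=2: ~~~~~~~~~
~~~~~~~~~
~~~~~~~~~
~~~~+>~~~
~~~~+~~~~
~~~~~~~~~
~~~~~~~~~
~~~~~~~~~
t=3: ~~~~~~~~~
~~~~~~~~~
~~~~~~~~~
~~~~++~~~
~~~~+v~~~
~~~~~~~~~
~~~~~~~~~
~~~~~~~~~
t=4: ~~~~~~~~~
~~~~~~~~~
~~~~~~~~~
~~~~++~~~
~~~~<+~~~
~~~~~~~~~
~~~~~~~~~
~~~~~~~~~
t=5: ~~~~~~~~~
~~~~~~~~~
~~~~~~~~~
~~~~++~~~
~~~~~+~~~
~~~~v~~~~
~~~~~~~~~
~~~~~~~~~
t=6: ~~~~~~~~~
~~~~~~~~~
~~~~~~~~~
~~~~++~~~
~~~~~+~~~
~~~<+~~~~
~~~~~~~~~
~~~~~~~~~
t=7: ~~~~~~~~~
~~~~~~~~~
~~~~~~~~~
~~~~++~~~
~~~^~+~~~
~~~++~~~~
~~~~~~~~~
~~~~~~~~~
t=8: ~~~~~~~~~
~~~~~~~~~
~~~~~~~~~
~~~~++~~~
~~~+>+~~~
~~~++~~~~
~~~~~~~~~
~~~~~~~~~
t=9: ~~~~~~~~~
~~~~~~~~~
~~~~~~~~~
~~~~++~~~
~~~+++~~~
~~~+v~~~~
~~~~~~~~~
~~~~~~~~~
t=10: ~~~~~~~~~
~~~~~~~~~
~~~~~~~~~
~~~~++~~~
~~~+++~~~
~~~+~>~~~
~~~~~~~~~
~~~~~~~~~
t=11: ~~~~~~~~~
~~~~~~~~~
~~~~~~~~~
~~~~++~~~
~~~+++~~~
~~~+~+~~~
~~~~~v~~~
~~~~~~~~~
t=12: ~~~~~~~~~
~~~~~~~~~
~~~~~~~~~
~~~~++~~~
~~~+++~~~
~~~+~+~~~
~~~~<+~~~
~~~~~~~~~
t=13: ~~~~~~~~~
~~~~~~~~~
~~~~~~~~~
~~~~++~~~
~~~+++~~~
~~~+^+~~~
~~~~++~~~
~~~~~~~~~
t=14: ~~~~~~~~~
~~~~~~~~~
~~~~~~~~~
~~~~++~~~
~~~+++~~~
~~~++>~~~
~~~~++~~~
~~~~~~~~~
t=15: ~~~~~~~~~
~~~~~~~~~
~~~~~~~~~
~~~~++~~~
~~~++^~~~
~~~++~~~~
~~~~++~~~
~~~~~~~~~
t=16: ~~~~~~~~~
~~~~~~~~~
~~~~~~~~~
~~~~++~~~
~~~+<~~~~
~~~++~~~~
~~~~++~~~
~~~~~~~~~
t=17: ~~~~~~~~~
~~~~~~~~~
~~~~~~~~~
~~~~++~~~
~~~+~~~~~
~~~+v~~~~
~~~~++~~~
~~~~~~~~~
t=18: ~~~~~~~~~
~~~~~~~~~
~~~~~~~~~
~~~~++~~~
~~~+~~~~~
~~~+~>~~~
~~~~++~~~
~~~~~~~~~
t=19: ~~~~~~~~~
~~~~~~~~~
~~~~~~~~~
~~~~++~~~
~~~+~~~~~
~~~+~+~~~
~~~~+v~~~
~~~~~~~~~
t=20: ~~~~~~~~~
~~~~~~~~~
~~~~~~~~~
~~~~++~~~
~~~+~~~~~
~~~+~+~~~
~~~~+~>~~
~~~~~~~~~
t=21: ~~~~~~~~~
~~~~~~~~~
~~~~~~~~~
~~~~++~~~
~~~+~~~~~
~~~+~+~~~
~~~~+~+~~
~~~~~~v~~
t=22: ~~~~~~~~~
~~~~~~~~~
~~~~~~~~~
~~~~++~~~
~~~+~~~~~
~~~+~+~~~
~~~~+~+~~
~~~~~<+~~
t=23: ~~~~~~~~~
~~~~~~~~~
~~~~~~~~~
~~~~++~~~
~~~+~~~~~
~~~+~+~~~
~~~~+^+~~
~~~~~++~~
t=24: ~~~~~~~~~
~~~~~~~~~
~~~~~~~~~
~~~~++~~~
~~~+~~~~~
~~~+~+~~~
~~~~++>~~
~~~~~++~~
t=25: ~~~~~~~~~
~~~~~~~~~
~~~~~~~~~
~~~~++~~~
~~~+~~~~~
~~~+~+^~~
~~~~++~~~
~~~~~++~~
t=26: ~~~~~~~~~
~~~~~~~~~
~~~~~~~~~
~~~~++~~~
~~~+~~~~~
~~~+~++>~
~~~~++~~~
~~~~~++~~
t=27: ~~~~~~~~~
~~~~~~~~~
~~~~~~~~~
~~~~++~~~
~~~+~~~~~
~~~+~+++~
~~~~++~v~
~~~~~++~~
t=28: ~~~~~~~~~
~~~~~~~~~
~~~~~~~~~
~~~~++~~~
~~~+~~~~~
~~~+~+++~
~~~~++<+~
~~~~~++~~
t=29: ~~~~~~~~~
~~~~~~~~~
~~~~~~~~~
~~~~++~~~
~~~+~~~~~
~~~+~+^+~
~~~~++++~
~~~~~++~~
t=30: ~~~~~~~~~
~~~~~~~~~
~~~~~~~~~
~~~~++~~~
~~~+~~~~~
~~~+~<~+~
~~~~++++~
~~~~~++~~
t=31: ~~~~~~~~~
~~~~~~~~~
~~~~~~~~~
~~~~++~~~
~~~+~~~~~
~~~+~~~+~
~~~~+v++~
~~~~~++~~
t=32: ~~~~~~~~~
~~~~~~~~~
~~~~~~~~~
~~~~++~~~
~~~+~~~~~
~~~+~~~+~
~~~~+~>+~
~~~~~++~~
t=33: ~~~~~~~~~
~~~~~~~~~
~~~~~~~~~
~~~~++~~~
~~~+~~~~~
~~~+~~^+~
~~~~+~~+~
~~~~~++~~
t=34: ~~~~~~~~~
~~~~~~~~~
~~~~~~~~~
~~~~++~~~
~~~+~~~~~
~~~+~~+>~
~~~~+~~+~
~~~~~++~~
t=35: ~~~~~~~~~
~~~~~~~~~
~~~~~~~~~
~~~~++~~~
~~~+~~~^~
~~~+~~+~~
~~~~+~~+~
~~~~~++~~
t=36: ~~~~~~~~~
~~~~~~~~~
~~~~~~~~~
~~~~++~~~
~~~+~~~+>
~~~+~~+~~
~~~~+~~+~
~~~~~++~~
t=37: ~~~~~~~~~
~~~~~~~~~
~~~~~~~~~
~~~~++~~~
~~~+~~~++
~~~+~~+~v
~~~~+~~+~
~~~~~++~~
t=38: ~~~~~~~~~
~~~~~~~~~
~~~~~~~~~
~~~~++~~~
~~~+~~~++
~~~+~~+<+
~~~~+~~+~
~~~~~++~~
t=39: ~~~~~~~~~
~~~~~~~~~
~~~~~~~~~
~~~~++~~~
~~~+~~~^+
~~~+~~+++
~~~~+~~+~
~~~~~++~~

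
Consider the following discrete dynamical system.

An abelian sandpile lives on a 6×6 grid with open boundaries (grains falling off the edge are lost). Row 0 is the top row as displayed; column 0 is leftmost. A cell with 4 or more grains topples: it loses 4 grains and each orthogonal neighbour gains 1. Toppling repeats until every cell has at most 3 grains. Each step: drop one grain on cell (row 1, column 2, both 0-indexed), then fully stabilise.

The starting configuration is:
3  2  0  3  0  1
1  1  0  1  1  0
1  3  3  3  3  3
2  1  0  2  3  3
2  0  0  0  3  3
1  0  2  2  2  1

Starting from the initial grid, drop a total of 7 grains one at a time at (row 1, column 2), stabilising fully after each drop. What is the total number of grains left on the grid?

k=0  3  2  0  3  0  1
1  1  0  1  1  0
1  3  3  3  3  3
2  1  0  2  3  3
2  0  0  0  3  3
1  0  2  2  2  1
k=1  3  2  0  3  0  1
1  1  1  1  1  0
1  3  3  3  3  3
2  1  0  2  3  3
2  0  0  0  3  3
1  0  2  2  2  1
k=2  3  2  0  3  0  1
1  1  2  1  1  0
1  3  3  3  3  3
2  1  0  2  3  3
2  0  0  0  3  3
1  0  2  2  2  1
k=3  3  2  0  3  0  1
1  1  3  1  1  0
1  3  3  3  3  3
2  1  0  2  3  3
2  0  0  0  3  3
1  0  2  2  2  1
k=4  3  2  1  3  0  1
1  3  1  3  2  1
2  0  2  2  2  1
2  2  2  0  3  2
2  0  0  2  1  1
1  0  2  2  3  2
k=5  3  2  1  3  0  1
1  3  2  3  2  1
2  0  2  2  2  1
2  2  2  0  3  2
2  0  0  2  1  1
1  0  2  2  3  2
k=6  3  2  1  3  0  1
1  3  3  3  2  1
2  0  2  2  2  1
2  2  2  0  3  2
2  0  0  2  1  1
1  0  2  2  3  2
k=7  3  3  3  0  1  1
2  0  2  1  3  1
2  1  3  3  2  1
2  2  2  0  3  2
2  0  0  2  1  1
1  0  2  2  3  2

59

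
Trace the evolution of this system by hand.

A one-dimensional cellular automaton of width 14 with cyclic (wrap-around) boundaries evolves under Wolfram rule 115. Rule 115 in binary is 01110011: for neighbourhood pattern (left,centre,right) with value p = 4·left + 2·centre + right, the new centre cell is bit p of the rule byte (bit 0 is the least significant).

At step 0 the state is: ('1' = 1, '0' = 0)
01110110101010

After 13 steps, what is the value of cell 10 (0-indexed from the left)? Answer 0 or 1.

1

gen 0: 01110110101010
gen 1: 10011011010101
gen 2: 11101101101010
gen 3: 00110110110101
gen 4: 11011011011010
gen 5: 01101101101101
gen 6: 10110110110110
gen 7: 01011011011011
gen 8: 10101101101101
gen 9: 11010110110110
gen 10: 01101011011011
gen 11: 10110101101101
gen 12: 11011010110110
gen 13: 01101101011011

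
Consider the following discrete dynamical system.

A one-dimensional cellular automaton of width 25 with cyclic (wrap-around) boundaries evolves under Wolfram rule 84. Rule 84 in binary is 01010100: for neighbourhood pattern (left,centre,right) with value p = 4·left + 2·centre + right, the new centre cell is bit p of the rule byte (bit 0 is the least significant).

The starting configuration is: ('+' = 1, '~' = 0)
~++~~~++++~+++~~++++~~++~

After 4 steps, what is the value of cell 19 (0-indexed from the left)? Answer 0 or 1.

k=0  ~++~~~++++~+++~~++++~~++~
k=1  ~~++~~~~~+~~~++~~~~++~~++
k=2  +~~++~~~~++~~~++~~~~++~~+
k=3  ++~~++~~~~++~~~++~~~~++~~
k=4  ~++~~++~~~~++~~~++~~~~++~

0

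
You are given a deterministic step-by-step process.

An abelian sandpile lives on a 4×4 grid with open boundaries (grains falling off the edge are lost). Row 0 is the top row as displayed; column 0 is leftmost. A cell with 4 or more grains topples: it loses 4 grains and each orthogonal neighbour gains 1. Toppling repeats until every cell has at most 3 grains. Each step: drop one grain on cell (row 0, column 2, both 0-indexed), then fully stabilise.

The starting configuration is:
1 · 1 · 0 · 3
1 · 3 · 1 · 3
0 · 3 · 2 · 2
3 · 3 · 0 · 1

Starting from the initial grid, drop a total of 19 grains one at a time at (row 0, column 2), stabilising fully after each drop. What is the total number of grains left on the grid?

[0] 1 · 1 · 0 · 3
1 · 3 · 1 · 3
0 · 3 · 2 · 2
3 · 3 · 0 · 1
[1] 1 · 1 · 1 · 3
1 · 3 · 1 · 3
0 · 3 · 2 · 2
3 · 3 · 0 · 1
[2] 1 · 1 · 2 · 3
1 · 3 · 1 · 3
0 · 3 · 2 · 2
3 · 3 · 0 · 1
[3] 1 · 1 · 3 · 3
1 · 3 · 1 · 3
0 · 3 · 2 · 2
3 · 3 · 0 · 1
[4] 1 · 2 · 1 · 1
1 · 3 · 3 · 0
0 · 3 · 2 · 3
3 · 3 · 0 · 1
[5] 1 · 2 · 2 · 1
1 · 3 · 3 · 0
0 · 3 · 2 · 3
3 · 3 · 0 · 1
[6] 1 · 2 · 3 · 1
1 · 3 · 3 · 0
0 · 3 · 2 · 3
3 · 3 · 0 · 1
[7] 2 · 0 · 2 · 2
2 · 2 · 2 · 2
2 · 2 · 1 · 0
0 · 1 · 2 · 2
[8] 2 · 0 · 3 · 2
2 · 2 · 2 · 2
2 · 2 · 1 · 0
0 · 1 · 2 · 2
[9] 2 · 1 · 0 · 3
2 · 2 · 3 · 2
2 · 2 · 1 · 0
0 · 1 · 2 · 2
[10] 2 · 1 · 1 · 3
2 · 2 · 3 · 2
2 · 2 · 1 · 0
0 · 1 · 2 · 2
[11] 2 · 1 · 2 · 3
2 · 2 · 3 · 2
2 · 2 · 1 · 0
0 · 1 · 2 · 2
[12] 2 · 1 · 3 · 3
2 · 2 · 3 · 2
2 · 2 · 1 · 0
0 · 1 · 2 · 2
[13] 2 · 2 · 2 · 1
2 · 3 · 1 · 0
2 · 2 · 2 · 1
0 · 1 · 2 · 2
[14] 2 · 2 · 3 · 1
2 · 3 · 1 · 0
2 · 2 · 2 · 1
0 · 1 · 2 · 2
[15] 2 · 3 · 0 · 2
2 · 3 · 2 · 0
2 · 2 · 2 · 1
0 · 1 · 2 · 2
[16] 2 · 3 · 1 · 2
2 · 3 · 2 · 0
2 · 2 · 2 · 1
0 · 1 · 2 · 2
[17] 2 · 3 · 2 · 2
2 · 3 · 2 · 0
2 · 2 · 2 · 1
0 · 1 · 2 · 2
[18] 2 · 3 · 3 · 2
2 · 3 · 2 · 0
2 · 2 · 2 · 1
0 · 1 · 2 · 2
[19] 3 · 1 · 2 · 3
3 · 1 · 0 · 1
2 · 3 · 3 · 1
0 · 1 · 2 · 2

28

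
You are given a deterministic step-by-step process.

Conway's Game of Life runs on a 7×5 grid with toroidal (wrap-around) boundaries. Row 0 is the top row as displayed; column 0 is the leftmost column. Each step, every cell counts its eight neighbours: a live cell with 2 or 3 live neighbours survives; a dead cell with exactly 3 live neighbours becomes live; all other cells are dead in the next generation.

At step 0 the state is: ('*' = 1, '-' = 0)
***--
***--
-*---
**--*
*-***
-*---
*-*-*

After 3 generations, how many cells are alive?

2

t=0: ***--
***--
-*---
**--*
*-***
-*---
*-*-*
t=1: -----
-----
----*
-----
--**-
-----
--***
t=2: ---*-
-----
-----
---*-
-----
----*
---*-
t=3: -----
-----
-----
-----
-----
-----
---**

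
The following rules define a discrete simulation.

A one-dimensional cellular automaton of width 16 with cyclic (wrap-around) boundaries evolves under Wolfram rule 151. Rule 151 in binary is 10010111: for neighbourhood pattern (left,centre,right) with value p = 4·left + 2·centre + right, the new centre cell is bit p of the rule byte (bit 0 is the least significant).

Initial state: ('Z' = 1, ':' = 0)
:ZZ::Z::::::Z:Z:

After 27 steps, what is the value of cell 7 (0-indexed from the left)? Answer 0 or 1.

gen 0: :ZZ::Z::::::Z:Z:
gen 1: Z::ZZZZZZZZZZ:ZZ
gen 2: :ZZ:ZZZZZZZZ:::Z
gen 3: :::::ZZZZZZ:ZZZZ
gen 4: ZZZZZ:ZZZZ:::ZZ:
gen 5: :ZZZ:::ZZ:ZZZ:::
gen 6: Z:Z:ZZZ::::Z:ZZZ
gen 7: ::Z::Z:ZZZZZ::ZZ
gen 8: ZZZZZZ::ZZZ:ZZ::
gen 9: :ZZZZ:ZZ:Z::::ZZ
gen 10: ::ZZ:::::ZZZZZ::
gen 11: ZZ::ZZZZZ:ZZZ:ZZ
gen 12: Z:ZZ:ZZZ:::Z:::Z
gen 13: ::::::Z:ZZZZZZZ:
gen 14: ZZZZZZZ::ZZZZZ:Z
gen 15: ZZZZZZ:ZZ:ZZZ:::
gen 16: :ZZZZ::::::Z:ZZZ
gen 17: ::ZZ:ZZZZZZZ::Z:
gen 18: ZZ::::ZZZZZ:ZZZZ
gen 19: Z:ZZZZ:ZZZ:::ZZZ
gen 20: :::ZZ:::Z:ZZZ:ZZ
gen 21: ZZZ::ZZZZ::Z::::
gen 22: :Z:ZZ:ZZ:ZZZZZZZ
gen 23: :Z::::::::ZZZZZ:
gen 24: ZZZZZZZZZZ:ZZZ:Z
gen 25: ZZZZZZZZZ:::Z:::
gen 26: :ZZZZZZZ:ZZZZZZZ
gen 27: ::ZZZZZ:::ZZZZZ:

0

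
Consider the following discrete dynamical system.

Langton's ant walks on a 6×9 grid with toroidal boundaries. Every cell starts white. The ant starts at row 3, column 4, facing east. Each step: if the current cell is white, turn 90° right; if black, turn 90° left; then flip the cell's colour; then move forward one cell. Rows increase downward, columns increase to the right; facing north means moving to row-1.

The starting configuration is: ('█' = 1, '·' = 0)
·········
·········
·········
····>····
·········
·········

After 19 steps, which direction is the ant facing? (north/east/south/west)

north

step 0: ·········
·········
·········
····>····
·········
·········
step 1: ·········
·········
·········
····█····
····v····
·········
step 2: ·········
·········
·········
····█····
···<█····
·········
step 3: ·········
·········
·········
···^█····
···██····
·········
step 4: ·········
·········
·········
···█>····
···██····
·········
step 5: ·········
·········
····^····
···█·····
···██····
·········
step 6: ·········
·········
····█>···
···█·····
···██····
·········
step 7: ·········
·········
····██···
···█·v···
···██····
·········
step 8: ·········
·········
····██···
···█<█···
···██····
·········
step 9: ·········
·········
····^█···
···███···
···██····
·········
step 10: ·········
·········
···<·█···
···███···
···██····
·········
step 11: ·········
···^·····
···█·█···
···███···
···██····
·········
step 12: ·········
···█>····
···█·█···
···███···
···██····
·········
step 13: ·········
···██····
···█v█···
···███···
···██····
·········
step 14: ·········
···██····
···<██···
···███···
···██····
·········
step 15: ·········
···██····
····██···
···v██···
···██····
·········
step 16: ·········
···██····
····██···
····>█···
···██····
·········
step 17: ·········
···██····
····^█···
·····█···
···██····
·········
step 18: ·········
···██····
···<·█···
·····█···
···██····
·········
step 19: ·········
···^█····
···█·█···
·····█···
···██····
·········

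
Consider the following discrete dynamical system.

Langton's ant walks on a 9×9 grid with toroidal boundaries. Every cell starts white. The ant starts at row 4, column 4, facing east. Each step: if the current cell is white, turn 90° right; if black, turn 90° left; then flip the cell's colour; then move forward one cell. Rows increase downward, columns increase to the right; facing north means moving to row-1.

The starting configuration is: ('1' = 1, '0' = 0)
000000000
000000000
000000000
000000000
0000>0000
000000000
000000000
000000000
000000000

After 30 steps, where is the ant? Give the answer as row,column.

t=0: 000000000
000000000
000000000
000000000
0000>0000
000000000
000000000
000000000
000000000
t=1: 000000000
000000000
000000000
000000000
000010000
0000v0000
000000000
000000000
000000000
t=2: 000000000
000000000
000000000
000000000
000010000
000<10000
000000000
000000000
000000000
t=3: 000000000
000000000
000000000
000000000
000^10000
000110000
000000000
000000000
000000000
t=4: 000000000
000000000
000000000
000000000
0001>0000
000110000
000000000
000000000
000000000
t=5: 000000000
000000000
000000000
0000^0000
000100000
000110000
000000000
000000000
000000000
t=6: 000000000
000000000
000000000
00001>000
000100000
000110000
000000000
000000000
000000000
t=7: 000000000
000000000
000000000
000011000
00010v000
000110000
000000000
000000000
000000000
t=8: 000000000
000000000
000000000
000011000
0001<1000
000110000
000000000
000000000
000000000
t=9: 000000000
000000000
000000000
0000^1000
000111000
000110000
000000000
000000000
000000000
t=10: 000000000
000000000
000000000
000<01000
000111000
000110000
000000000
000000000
000000000
t=11: 000000000
000000000
000^00000
000101000
000111000
000110000
000000000
000000000
000000000
t=12: 000000000
000000000
0001>0000
000101000
000111000
000110000
000000000
000000000
000000000
t=13: 000000000
000000000
000110000
0001v1000
000111000
000110000
000000000
000000000
000000000
t=14: 000000000
000000000
000110000
000<11000
000111000
000110000
000000000
000000000
000000000
t=15: 000000000
000000000
000110000
000011000
000v11000
000110000
000000000
000000000
000000000
t=16: 000000000
000000000
000110000
000011000
0000>1000
000110000
000000000
000000000
000000000
t=17: 000000000
000000000
000110000
0000^1000
000001000
000110000
000000000
000000000
000000000
t=18: 000000000
000000000
000110000
000<01000
000001000
000110000
000000000
000000000
000000000
t=19: 000000000
000000000
000^10000
000101000
000001000
000110000
000000000
000000000
000000000
t=20: 000000000
000000000
00<010000
000101000
000001000
000110000
000000000
000000000
000000000
t=21: 000000000
00^000000
001010000
000101000
000001000
000110000
000000000
000000000
000000000
t=22: 000000000
001>00000
001010000
000101000
000001000
000110000
000000000
000000000
000000000
t=23: 000000000
001100000
001v10000
000101000
000001000
000110000
000000000
000000000
000000000
t=24: 000000000
001100000
00<110000
000101000
000001000
000110000
000000000
000000000
000000000
t=25: 000000000
001100000
000110000
00v101000
000001000
000110000
000000000
000000000
000000000
t=26: 000000000
001100000
000110000
0<1101000
000001000
000110000
000000000
000000000
000000000
t=27: 000000000
001100000
0^0110000
011101000
000001000
000110000
000000000
000000000
000000000
t=28: 000000000
001100000
01>110000
011101000
000001000
000110000
000000000
000000000
000000000
t=29: 000000000
001100000
011110000
01v101000
000001000
000110000
000000000
000000000
000000000
t=30: 000000000
001100000
011110000
010>01000
000001000
000110000
000000000
000000000
000000000

3,3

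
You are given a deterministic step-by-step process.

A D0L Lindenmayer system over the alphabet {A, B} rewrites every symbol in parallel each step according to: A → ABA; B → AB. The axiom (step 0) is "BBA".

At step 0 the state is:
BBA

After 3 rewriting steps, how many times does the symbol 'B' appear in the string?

18

t=0: BBA
t=1: ABABABA
t=2: ABAABABAABABAABABA
t=3: ABAABABAABAABABAABABAABAABABAABABAABAABABAABABA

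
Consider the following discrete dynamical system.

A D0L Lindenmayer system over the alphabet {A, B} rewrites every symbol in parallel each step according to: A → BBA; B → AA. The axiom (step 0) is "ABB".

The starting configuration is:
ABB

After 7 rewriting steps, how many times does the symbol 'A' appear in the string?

1165

[0] ABB
[1] BBAAAAA
[2] AAAABBABBABBABBABBA
[3] BBABBABBABBAAAAABBAAAAABBAAAAABBAAAAABBAAAAABBA
[4] AAAABBAAAAABBAAAAABBAAAAABBABBABBABBABBAAAAABBABBABBABBABB…ABBABBABBABBAAAAABBABBABBABBABBAAAAABBABBABBABBABBAAAAABBA  (len 123)
[5] BBABBABBABBAAAAABBABBABBABBABBAAAAABBABBABBABBABBAAAAABBAB…ABBAAAAABBAAAAABBAAAAABBAAAAABBAAAAABBABBABBABBABBAAAAABBA  (len 311)
[6] AAAABBAAAAABBAAAAABBAAAAABBABBABBABBABBAAAAABBAAAAABBAAAAA…ABBAAAAABBAAAAABBAAAAABBAAAAABBAAAAABBABBABBABBABBAAAAABBA  (len 803)
[7] BBABBABBABBAAAAABBABBABBABBABBAAAAABBABBABBABBABBAAAAABBAB…ABBAAAAABBAAAAABBAAAAABBAAAAABBAAAAABBABBABBABBABBAAAAABBA  (len 2047)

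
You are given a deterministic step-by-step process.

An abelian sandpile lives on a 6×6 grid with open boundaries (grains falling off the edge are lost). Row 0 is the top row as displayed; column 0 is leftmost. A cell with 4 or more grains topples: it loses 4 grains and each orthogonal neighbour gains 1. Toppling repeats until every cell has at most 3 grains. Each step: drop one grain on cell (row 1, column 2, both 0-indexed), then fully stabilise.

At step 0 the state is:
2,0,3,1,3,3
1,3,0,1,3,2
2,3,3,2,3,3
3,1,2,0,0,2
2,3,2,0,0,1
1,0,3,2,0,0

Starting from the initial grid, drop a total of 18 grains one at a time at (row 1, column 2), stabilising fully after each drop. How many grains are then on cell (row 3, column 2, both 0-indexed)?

3

step 0: 2,0,3,1,3,3
1,3,0,1,3,2
2,3,3,2,3,3
3,1,2,0,0,2
2,3,2,0,0,1
1,0,3,2,0,0
step 1: 2,0,3,1,3,3
1,3,1,1,3,2
2,3,3,2,3,3
3,1,2,0,0,2
2,3,2,0,0,1
1,0,3,2,0,0
step 2: 2,0,3,1,3,3
1,3,2,1,3,2
2,3,3,2,3,3
3,1,2,0,0,2
2,3,2,0,0,1
1,0,3,2,0,0
step 3: 2,0,3,1,3,3
1,3,3,1,3,2
2,3,3,2,3,3
3,1,2,0,0,2
2,3,2,0,0,1
1,0,3,2,0,0
step 4: 2,2,0,2,3,3
2,1,3,2,3,2
3,1,1,3,3,3
3,2,3,0,0,2
2,3,2,0,0,1
1,0,3,2,0,0
step 5: 2,2,1,2,3,3
2,2,0,3,3,2
3,1,2,3,3,3
3,2,3,0,0,2
2,3,2,0,0,1
1,0,3,2,0,0
step 6: 2,2,1,2,3,3
2,2,1,3,3,2
3,1,2,3,3,3
3,2,3,0,0,2
2,3,2,0,0,1
1,0,3,2,0,0
step 7: 2,2,1,2,3,3
2,2,2,3,3,2
3,1,2,3,3,3
3,2,3,0,0,2
2,3,2,0,0,1
1,0,3,2,0,0
step 8: 2,2,1,2,3,3
2,2,3,3,3,2
3,1,2,3,3,3
3,2,3,0,0,2
2,3,2,0,0,1
1,0,3,2,0,0
step 9: 2,2,3,0,2,1
2,3,2,3,3,1
3,2,1,2,2,1
3,3,0,2,1,3
2,3,3,0,0,1
1,0,3,2,0,0
step 10: 2,2,3,0,2,1
2,3,3,3,3,1
3,2,1,2,2,1
3,3,0,2,1,3
2,3,3,0,0,1
1,0,3,2,0,0
step 11: 3,0,1,2,3,1
3,1,3,1,0,2
3,3,2,3,3,1
3,3,0,2,1,3
2,3,3,0,0,1
1,0,3,2,0,0
step 12: 3,0,2,2,3,1
3,2,0,2,0,2
3,3,3,3,3,1
3,3,0,2,1,3
2,3,3,0,0,1
1,0,3,2,0,0
step 13: 3,0,2,2,3,1
3,2,1,2,0,2
3,3,3,3,3,1
3,3,0,2,1,3
2,3,3,0,0,1
1,0,3,2,0,0
step 14: 3,0,2,2,3,1
3,2,2,2,0,2
3,3,3,3,3,1
3,3,0,2,1,3
2,3,3,0,0,1
1,0,3,2,0,0
step 15: 3,0,2,2,3,1
3,2,3,2,0,2
3,3,3,3,3,1
3,3,0,2,1,3
2,3,3,0,0,1
1,0,3,2,0,0
step 16: 0,2,3,3,3,1
2,1,3,0,2,2
2,3,2,2,0,2
2,2,3,3,2,3
0,2,1,1,0,1
2,2,0,3,0,0
step 17: 0,3,1,1,0,2
2,2,1,2,3,2
2,3,3,2,0,2
2,2,3,3,2,3
0,2,1,1,0,1
2,2,0,3,0,0
step 18: 0,3,1,1,0,2
2,2,2,2,3,2
2,3,3,2,0,2
2,2,3,3,2,3
0,2,1,1,0,1
2,2,0,3,0,0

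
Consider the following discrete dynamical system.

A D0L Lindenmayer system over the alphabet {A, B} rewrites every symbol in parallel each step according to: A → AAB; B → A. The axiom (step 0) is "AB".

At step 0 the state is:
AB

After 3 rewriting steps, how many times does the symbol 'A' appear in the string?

17

0) AB
1) AABA
2) AABAABAAAB
3) AABAABAAABAABAAABAABAABA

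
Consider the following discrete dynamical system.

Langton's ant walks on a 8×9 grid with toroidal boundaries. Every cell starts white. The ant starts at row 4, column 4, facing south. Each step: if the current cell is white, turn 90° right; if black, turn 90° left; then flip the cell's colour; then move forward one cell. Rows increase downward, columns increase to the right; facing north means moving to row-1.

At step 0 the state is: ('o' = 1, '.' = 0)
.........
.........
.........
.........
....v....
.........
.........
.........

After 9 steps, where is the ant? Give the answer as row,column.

k=0  .........
.........
.........
.........
....v....
.........
.........
.........
k=1  .........
.........
.........
.........
...<o....
.........
.........
.........
k=2  .........
.........
.........
...^.....
...oo....
.........
.........
.........
k=3  .........
.........
.........
...o>....
...oo....
.........
.........
.........
k=4  .........
.........
.........
...oo....
...ov....
.........
.........
.........
k=5  .........
.........
.........
...oo....
...o.>...
.........
.........
.........
k=6  .........
.........
.........
...oo....
...o.o...
.....v...
.........
.........
k=7  .........
.........
.........
...oo....
...o.o...
....<o...
.........
.........
k=8  .........
.........
.........
...oo....
...o^o...
....oo...
.........
.........
k=9  .........
.........
.........
...oo....
...oo>...
....oo...
.........
.........

4,5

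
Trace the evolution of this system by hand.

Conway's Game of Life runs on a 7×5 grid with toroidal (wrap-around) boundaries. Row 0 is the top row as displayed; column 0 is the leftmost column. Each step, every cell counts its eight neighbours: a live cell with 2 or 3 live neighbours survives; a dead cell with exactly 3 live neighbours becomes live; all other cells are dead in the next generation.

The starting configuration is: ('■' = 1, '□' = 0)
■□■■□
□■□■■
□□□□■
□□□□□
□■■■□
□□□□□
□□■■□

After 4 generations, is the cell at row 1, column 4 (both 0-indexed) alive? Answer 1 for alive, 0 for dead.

t=0: ■□■■□
□■□■■
□□□□■
□□□□□
□■■■□
□□□□□
□□■■□
t=1: ■□□□□
□■□□□
■□□■■
□□■■□
□□■□□
□■□□□
□■■■■
t=2: ■□□■■
□■□□□
■■□■■
□■■□□
□■■■□
■■□□□
□■■■■
t=3: □□□□□
□■□□□
□□□■■
□□□□□
□□□■□
□□□□□
□□□□□
t=4: □□□□□
□□□□□
□□□□□
□□□■■
□□□□□
□□□□□
□□□□□

0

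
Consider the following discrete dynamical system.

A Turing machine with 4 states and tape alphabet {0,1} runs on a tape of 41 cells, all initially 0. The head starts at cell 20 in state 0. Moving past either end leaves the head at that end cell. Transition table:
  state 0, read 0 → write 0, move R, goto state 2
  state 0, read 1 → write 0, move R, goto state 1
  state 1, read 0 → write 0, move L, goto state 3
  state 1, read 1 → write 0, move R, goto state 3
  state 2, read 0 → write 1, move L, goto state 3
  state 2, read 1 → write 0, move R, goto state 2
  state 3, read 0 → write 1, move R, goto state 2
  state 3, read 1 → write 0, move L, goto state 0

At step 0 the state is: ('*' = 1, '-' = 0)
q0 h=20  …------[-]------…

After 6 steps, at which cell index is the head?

t=0: q0 h=20  …------[-]------…
t=1: q2 h=21  …------[-]------…
t=2: q3 h=20  …------[-]*-----…
t=3: q2 h=21  …-----*[*]------…
t=4: q2 h=22  …----*-[-]------…
t=5: q3 h=21  …-----*[-]*-----…
t=6: q2 h=22  …----**[*]------…

22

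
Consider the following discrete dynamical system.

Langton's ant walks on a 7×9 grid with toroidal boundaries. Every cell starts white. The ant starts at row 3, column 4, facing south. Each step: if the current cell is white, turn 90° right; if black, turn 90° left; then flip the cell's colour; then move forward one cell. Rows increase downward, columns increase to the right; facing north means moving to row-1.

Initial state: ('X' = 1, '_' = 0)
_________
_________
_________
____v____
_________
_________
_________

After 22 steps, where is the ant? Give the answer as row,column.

2,7

k=0  _________
_________
_________
____v____
_________
_________
_________
k=1  _________
_________
_________
___<X____
_________
_________
_________
k=2  _________
_________
___^_____
___XX____
_________
_________
_________
k=3  _________
_________
___X>____
___XX____
_________
_________
_________
k=4  _________
_________
___XX____
___Xv____
_________
_________
_________
k=5  _________
_________
___XX____
___X_>___
_________
_________
_________
k=6  _________
_________
___XX____
___X_X___
_____v___
_________
_________
k=7  _________
_________
___XX____
___X_X___
____<X___
_________
_________
k=8  _________
_________
___XX____
___X^X___
____XX___
_________
_________
k=9  _________
_________
___XX____
___XX>___
____XX___
_________
_________
k=10  _________
_________
___XX^___
___XX____
____XX___
_________
_________
k=11  _________
_________
___XXX>__
___XX____
____XX___
_________
_________
k=12  _________
_________
___XXXX__
___XX_v__
____XX___
_________
_________
k=13  _________
_________
___XXXX__
___XX<X__
____XX___
_________
_________
k=14  _________
_________
___XX^X__
___XXXX__
____XX___
_________
_________
k=15  _________
_________
___X<_X__
___XXXX__
____XX___
_________
_________
k=16  _________
_________
___X__X__
___XvXX__
____XX___
_________
_________
k=17  _________
_________
___X__X__
___X_>X__
____XX___
_________
_________
k=18  _________
_________
___X_^X__
___X__X__
____XX___
_________
_________
k=19  _________
_________
___X_X>__
___X__X__
____XX___
_________
_________
k=20  _________
______^__
___X_X___
___X__X__
____XX___
_________
_________
k=21  _________
______X>_
___X_X___
___X__X__
____XX___
_________
_________
k=22  _________
______XX_
___X_X_v_
___X__X__
____XX___
_________
_________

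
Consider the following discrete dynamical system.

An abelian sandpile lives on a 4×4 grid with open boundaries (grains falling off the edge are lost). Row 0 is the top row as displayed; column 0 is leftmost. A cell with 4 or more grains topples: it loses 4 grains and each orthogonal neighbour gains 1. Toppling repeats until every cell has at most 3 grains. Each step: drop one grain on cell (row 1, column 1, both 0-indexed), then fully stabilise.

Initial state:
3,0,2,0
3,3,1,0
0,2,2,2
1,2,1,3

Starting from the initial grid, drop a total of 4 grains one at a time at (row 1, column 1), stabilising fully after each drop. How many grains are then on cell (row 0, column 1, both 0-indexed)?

3

step 0: 3,0,2,0
3,3,1,0
0,2,2,2
1,2,1,3
step 1: 0,2,2,0
1,1,2,0
1,3,2,2
1,2,1,3
step 2: 0,2,2,0
1,2,2,0
1,3,2,2
1,2,1,3
step 3: 0,2,2,0
1,3,2,0
1,3,2,2
1,2,1,3
step 4: 0,3,2,0
2,1,3,0
2,0,3,2
1,3,1,3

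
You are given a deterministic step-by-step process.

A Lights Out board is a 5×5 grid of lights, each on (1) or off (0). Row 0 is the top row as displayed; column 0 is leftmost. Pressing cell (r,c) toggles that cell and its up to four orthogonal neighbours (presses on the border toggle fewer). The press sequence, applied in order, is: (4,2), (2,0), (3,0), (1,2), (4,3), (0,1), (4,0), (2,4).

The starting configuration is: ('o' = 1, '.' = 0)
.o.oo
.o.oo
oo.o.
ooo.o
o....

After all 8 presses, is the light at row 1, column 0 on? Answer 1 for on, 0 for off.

1

t=0: .o.oo
.o.oo
oo.o.
ooo.o
o....
t=1: .o.oo
.o.oo
oo.o.
oo..o
oooo.
t=2: .o.oo
oo.oo
...o.
.o..o
oooo.
t=3: .o.oo
oo.oo
o..o.
o...o
.ooo.
t=4: .oooo
o.o.o
o.oo.
o...o
.ooo.
t=5: .oooo
o.o.o
o.oo.
o..oo
.o..o
t=6: o..oo
ooo.o
o.oo.
o..oo
.o..o
t=7: o..oo
ooo.o
o.oo.
...oo
o...o
t=8: o..oo
ooo..
o.o.o
...o.
o...o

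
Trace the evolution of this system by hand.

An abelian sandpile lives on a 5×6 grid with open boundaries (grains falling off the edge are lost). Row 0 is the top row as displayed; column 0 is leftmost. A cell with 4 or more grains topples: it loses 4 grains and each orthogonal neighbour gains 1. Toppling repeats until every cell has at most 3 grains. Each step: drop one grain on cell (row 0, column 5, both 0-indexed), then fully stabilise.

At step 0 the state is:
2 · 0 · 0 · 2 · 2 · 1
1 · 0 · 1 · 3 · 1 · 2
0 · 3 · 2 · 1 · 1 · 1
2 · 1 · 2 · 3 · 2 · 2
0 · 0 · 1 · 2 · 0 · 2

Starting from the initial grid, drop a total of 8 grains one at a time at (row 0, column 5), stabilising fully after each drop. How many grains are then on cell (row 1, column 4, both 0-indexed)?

3

0) 2 · 0 · 0 · 2 · 2 · 1
1 · 0 · 1 · 3 · 1 · 2
0 · 3 · 2 · 1 · 1 · 1
2 · 1 · 2 · 3 · 2 · 2
0 · 0 · 1 · 2 · 0 · 2
1) 2 · 0 · 0 · 2 · 2 · 2
1 · 0 · 1 · 3 · 1 · 2
0 · 3 · 2 · 1 · 1 · 1
2 · 1 · 2 · 3 · 2 · 2
0 · 0 · 1 · 2 · 0 · 2
2) 2 · 0 · 0 · 2 · 2 · 3
1 · 0 · 1 · 3 · 1 · 2
0 · 3 · 2 · 1 · 1 · 1
2 · 1 · 2 · 3 · 2 · 2
0 · 0 · 1 · 2 · 0 · 2
3) 2 · 0 · 0 · 2 · 3 · 0
1 · 0 · 1 · 3 · 1 · 3
0 · 3 · 2 · 1 · 1 · 1
2 · 1 · 2 · 3 · 2 · 2
0 · 0 · 1 · 2 · 0 · 2
4) 2 · 0 · 0 · 2 · 3 · 1
1 · 0 · 1 · 3 · 1 · 3
0 · 3 · 2 · 1 · 1 · 1
2 · 1 · 2 · 3 · 2 · 2
0 · 0 · 1 · 2 · 0 · 2
5) 2 · 0 · 0 · 2 · 3 · 2
1 · 0 · 1 · 3 · 1 · 3
0 · 3 · 2 · 1 · 1 · 1
2 · 1 · 2 · 3 · 2 · 2
0 · 0 · 1 · 2 · 0 · 2
6) 2 · 0 · 0 · 2 · 3 · 3
1 · 0 · 1 · 3 · 1 · 3
0 · 3 · 2 · 1 · 1 · 1
2 · 1 · 2 · 3 · 2 · 2
0 · 0 · 1 · 2 · 0 · 2
7) 2 · 0 · 0 · 3 · 0 · 2
1 · 0 · 1 · 3 · 3 · 0
0 · 3 · 2 · 1 · 1 · 2
2 · 1 · 2 · 3 · 2 · 2
0 · 0 · 1 · 2 · 0 · 2
8) 2 · 0 · 0 · 3 · 0 · 3
1 · 0 · 1 · 3 · 3 · 0
0 · 3 · 2 · 1 · 1 · 2
2 · 1 · 2 · 3 · 2 · 2
0 · 0 · 1 · 2 · 0 · 2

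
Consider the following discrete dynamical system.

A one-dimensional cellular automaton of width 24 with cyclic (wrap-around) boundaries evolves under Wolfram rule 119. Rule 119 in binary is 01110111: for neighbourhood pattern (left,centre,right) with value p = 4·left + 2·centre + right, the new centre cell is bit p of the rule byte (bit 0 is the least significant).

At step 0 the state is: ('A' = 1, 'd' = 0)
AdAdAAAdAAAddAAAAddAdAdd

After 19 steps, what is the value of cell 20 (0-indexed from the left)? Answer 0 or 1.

0

t=0: AdAdAAAdAAAddAAAAddAdAdd
t=1: AAAAddAAddAAAdddAAAAAAAA
t=2: dddAAAdAAAddAAAAdddddddd
t=3: AAAddAAddAAAdddAAAAAAAAA
t=4: ddAAAdAAAddAAAAddddddddd
t=5: AAddAAddAAAdddAAAAAAAAAA
t=6: dAAAdAAAddAAAAdddddddddd
t=7: AddAAddAAAdddAAAAAAAAAAA
t=8: AAAdAAAddAAAAddddddddddd
t=9: ddAAddAAAdddAAAAAAAAAAAA
t=10: AAdAAAddAAAAdddddddddddA
t=11: dAAddAAAdddAAAAAAAAAAAAd
t=12: AdAAAddAAAAdddddddddddAA
t=13: AAddAAAdddAAAAAAAAAAAAdd
t=14: dAAAddAAAAdddddddddddAAA
t=15: AddAAAdddAAAAAAAAAAAAddA
t=16: AAAddAAAAdddddddddddAAAd
t=17: ddAAAdddAAAAAAAAAAAAddAA
t=18: AAddAAAAdddddddddddAAAdA
t=19: dAAAdddAAAAAAAAAAAAddAAd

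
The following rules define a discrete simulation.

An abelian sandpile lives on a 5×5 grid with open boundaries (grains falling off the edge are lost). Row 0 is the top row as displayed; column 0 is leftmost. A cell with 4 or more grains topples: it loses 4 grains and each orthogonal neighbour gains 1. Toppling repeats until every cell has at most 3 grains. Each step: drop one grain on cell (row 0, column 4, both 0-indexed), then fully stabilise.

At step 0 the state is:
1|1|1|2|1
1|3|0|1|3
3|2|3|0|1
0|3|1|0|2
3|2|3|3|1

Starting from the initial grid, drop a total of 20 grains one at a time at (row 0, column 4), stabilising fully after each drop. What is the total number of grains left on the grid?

45

[0] 1|1|1|2|1
1|3|0|1|3
3|2|3|0|1
0|3|1|0|2
3|2|3|3|1
[1] 1|1|1|2|2
1|3|0|1|3
3|2|3|0|1
0|3|1|0|2
3|2|3|3|1
[2] 1|1|1|2|3
1|3|0|1|3
3|2|3|0|1
0|3|1|0|2
3|2|3|3|1
[3] 1|1|1|3|1
1|3|0|2|0
3|2|3|0|2
0|3|1|0|2
3|2|3|3|1
[4] 1|1|1|3|2
1|3|0|2|0
3|2|3|0|2
0|3|1|0|2
3|2|3|3|1
[5] 1|1|1|3|3
1|3|0|2|0
3|2|3|0|2
0|3|1|0|2
3|2|3|3|1
[6] 1|1|2|0|1
1|3|0|3|1
3|2|3|0|2
0|3|1|0|2
3|2|3|3|1
[7] 1|1|2|0|2
1|3|0|3|1
3|2|3|0|2
0|3|1|0|2
3|2|3|3|1
[8] 1|1|2|0|3
1|3|0|3|1
3|2|3|0|2
0|3|1|0|2
3|2|3|3|1
[9] 1|1|2|1|0
1|3|0|3|2
3|2|3|0|2
0|3|1|0|2
3|2|3|3|1
[10] 1|1|2|1|1
1|3|0|3|2
3|2|3|0|2
0|3|1|0|2
3|2|3|3|1
[11] 1|1|2|1|2
1|3|0|3|2
3|2|3|0|2
0|3|1|0|2
3|2|3|3|1
[12] 1|1|2|1|3
1|3|0|3|2
3|2|3|0|2
0|3|1|0|2
3|2|3|3|1
[13] 1|1|2|2|0
1|3|0|3|3
3|2|3|0|2
0|3|1|0|2
3|2|3|3|1
[14] 1|1|2|2|1
1|3|0|3|3
3|2|3|0|2
0|3|1|0|2
3|2|3|3|1
[15] 1|1|2|2|2
1|3|0|3|3
3|2|3|0|2
0|3|1|0|2
3|2|3|3|1
[16] 1|1|2|2|3
1|3|0|3|3
3|2|3|0|2
0|3|1|0|2
3|2|3|3|1
[17] 1|1|3|0|2
1|3|1|1|1
3|2|3|1|3
0|3|1|0|2
3|2|3|3|1
[18] 1|1|3|0|3
1|3|1|1|1
3|2|3|1|3
0|3|1|0|2
3|2|3|3|1
[19] 1|1|3|1|0
1|3|1|1|2
3|2|3|1|3
0|3|1|0|2
3|2|3|3|1
[20] 1|1|3|1|1
1|3|1|1|2
3|2|3|1|3
0|3|1|0|2
3|2|3|3|1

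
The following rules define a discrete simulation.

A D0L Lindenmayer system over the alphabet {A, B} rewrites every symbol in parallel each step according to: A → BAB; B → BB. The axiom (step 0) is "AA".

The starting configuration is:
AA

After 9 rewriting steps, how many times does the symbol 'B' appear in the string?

2044

t=0: AA
t=1: BABBAB
t=2: BBBABBBBBBABBB
t=3: BBBBBBBABBBBBBBBBBBBBBABBBBBBB
t=4: BBBBBBBBBBBBBBBABBBBBBBBBBBBBBBBBBBBBBBBBBBBBBABBBBBBBBBBBBBBB
t=5: BBBBBBBBBBBBBBBBBBBBBBBBBBBBBBBABBBBBBBBBBBBBBBBBBBBBBBBBB…BBBBBBBBBBBBBBBBBBBBBBBBBBABBBBBBBBBBBBBBBBBBBBBBBBBBBBBBB  (len 126)
t=6: BBBBBBBBBBBBBBBBBBBBBBBBBBBBBBBBBBBBBBBBBBBBBBBBBBBBBBBBBB…BBBBBBBBBBBBBBBBBBBBBBBBBBBBBBBBBBBBBBBBBBBBBBBBBBBBBBBBBB  (len 254)
t=7: BBBBBBBBBBBBBBBBBBBBBBBBBBBBBBBBBBBBBBBBBBBBBBBBBBBBBBBBBB…BBBBBBBBBBBBBBBBBBBBBBBBBBBBBBBBBBBBBBBBBBBBBBBBBBBBBBBBBB  (len 510)
t=8: BBBBBBBBBBBBBBBBBBBBBBBBBBBBBBBBBBBBBBBBBBBBBBBBBBBBBBBBBB…BBBBBBBBBBBBBBBBBBBBBBBBBBBBBBBBBBBBBBBBBBBBBBBBBBBBBBBBBB  (len 1022)
t=9: BBBBBBBBBBBBBBBBBBBBBBBBBBBBBBBBBBBBBBBBBBBBBBBBBBBBBBBBBB…BBBBBBBBBBBBBBBBBBBBBBBBBBBBBBBBBBBBBBBBBBBBBBBBBBBBBBBBBB  (len 2046)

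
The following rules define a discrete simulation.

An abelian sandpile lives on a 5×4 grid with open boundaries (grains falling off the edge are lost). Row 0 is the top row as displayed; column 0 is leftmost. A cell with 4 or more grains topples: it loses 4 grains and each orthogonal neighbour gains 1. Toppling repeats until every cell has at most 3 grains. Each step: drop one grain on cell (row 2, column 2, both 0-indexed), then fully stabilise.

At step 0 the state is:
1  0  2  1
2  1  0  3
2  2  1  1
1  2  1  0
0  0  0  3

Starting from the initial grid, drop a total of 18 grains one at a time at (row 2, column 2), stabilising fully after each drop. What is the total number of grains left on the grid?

32

step 0: 1  0  2  1
2  1  0  3
2  2  1  1
1  2  1  0
0  0  0  3
step 1: 1  0  2  1
2  1  0  3
2  2  2  1
1  2  1  0
0  0  0  3
step 2: 1  0  2  1
2  1  0  3
2  2  3  1
1  2  1  0
0  0  0  3
step 3: 1  0  2  1
2  1  1  3
2  3  0  2
1  2  2  0
0  0  0  3
step 4: 1  0  2  1
2  1  1  3
2  3  1  2
1  2  2  0
0  0  0  3
step 5: 1  0  2  1
2  1  1  3
2  3  2  2
1  2  2  0
0  0  0  3
step 6: 1  0  2  1
2  1  1  3
2  3  3  2
1  2  2  0
0  0  0  3
step 7: 1  0  2  1
2  2  2  3
3  0  1  3
1  3  3  0
0  0  0  3
step 8: 1  0  2  1
2  2  2  3
3  0  2  3
1  3  3  0
0  0  0  3
step 9: 1  0  2  1
2  2  2  3
3  0  3  3
1  3  3  0
0  0  0  3
step 10: 1  0  3  2
2  3  0  1
3  2  3  1
2  0  1  2
0  1  1  3
step 11: 1  0  3  2
2  3  1  1
3  3  0  2
2  0  2  2
0  1  1  3
step 12: 1  0  3  2
2  3  1  1
3  3  1  2
2  0  2  2
0  1  1  3
step 13: 1  0  3  2
2  3  1  1
3  3  2  2
2  0  2  2
0  1  1  3
step 14: 1  0  3  2
2  3  1  1
3  3  3  2
2  0  2  2
0  1  1  3
step 15: 2  1  3  2
0  1  3  1
1  2  1  3
3  1  3  2
0  1  1  3
step 16: 2  1  3  2
0  1  3  1
1  2  2  3
3  1  3  2
0  1  1  3
step 17: 2  1  3  2
0  1  3  1
1  2  3  3
3  1  3  2
0  1  1  3
step 18: 2  2  0  3
0  2  1  3
1  3  3  1
3  2  1  1
0  1  3  0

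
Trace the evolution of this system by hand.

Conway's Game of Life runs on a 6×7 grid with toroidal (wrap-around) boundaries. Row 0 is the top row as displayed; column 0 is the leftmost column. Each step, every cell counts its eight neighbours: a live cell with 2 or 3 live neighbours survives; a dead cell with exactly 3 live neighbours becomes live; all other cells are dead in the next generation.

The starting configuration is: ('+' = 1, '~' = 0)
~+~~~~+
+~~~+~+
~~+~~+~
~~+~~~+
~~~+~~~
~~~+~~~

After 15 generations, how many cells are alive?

7

k=0  ~+~~~~+
+~~~+~+
~~+~~+~
~~+~~~+
~~~+~~~
~~~+~~~
k=1  ~~~~~++
++~~~~+
++~+~+~
~~++~~~
~~++~~~
~~+~~~~
k=2  ~+~~~++
~++~+~~
~~~++~~
~~~~~~~
~+~~~~~
~~++~~~
k=3  ++~~++~
+++~+~~
~~+++~~
~~~~~~~
~~+~~~~
+++~~~~
k=4  ~~~~++~
+~~~~~+
~~+~+~~
~~+~~~~
~~+~~~~
+~++~~+
k=5  ~+~+++~
~~~++~+
~+~+~~~
~++~~~~
~~+~~~~
~++++++
k=6  ~+~~~~~
+~~~~~~
++~++~~
~+~+~~~
+~~~++~
++~~~~+
k=7  ~+~~~~+
+~+~~~~
++~++~~
~+~+~++
~~+~++~
~+~~~++
k=8  ~++~~++
~~++~~+
~~~+++~
~+~~~~+
~+++~~~
~++~+~+
k=9  ~~~~+~+
++~~~~+
+~~++++
++~~~+~
~~~+~+~
~~~~+~+
k=10  ~~~~~~+
~+~+~~~
~~+~+~~
++++~~~
+~~~~+~
~~~++~+
k=11  +~++++~
~~++~~~
+~~~+~~
+~+++~+
+~~~~+~
+~~~+~+
k=12  +~+~~+~
~~+~~++
+~~~+++
+~~++~~
~~~~~~~
+~~~~~~
k=13  +~~~~+~
~~~+~~~
++~~~~~
+~~++~~
~~~~~~~
~+~~~~+
k=14  +~~~~~+
++~~~~+
+++++~~
++~~~~~
+~~~~~~
+~~~~~+
k=15  ~~~~~+~
~~~+~+~
~~~+~~~
~~~+~~+
~~~~~~~
~+~~~~~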